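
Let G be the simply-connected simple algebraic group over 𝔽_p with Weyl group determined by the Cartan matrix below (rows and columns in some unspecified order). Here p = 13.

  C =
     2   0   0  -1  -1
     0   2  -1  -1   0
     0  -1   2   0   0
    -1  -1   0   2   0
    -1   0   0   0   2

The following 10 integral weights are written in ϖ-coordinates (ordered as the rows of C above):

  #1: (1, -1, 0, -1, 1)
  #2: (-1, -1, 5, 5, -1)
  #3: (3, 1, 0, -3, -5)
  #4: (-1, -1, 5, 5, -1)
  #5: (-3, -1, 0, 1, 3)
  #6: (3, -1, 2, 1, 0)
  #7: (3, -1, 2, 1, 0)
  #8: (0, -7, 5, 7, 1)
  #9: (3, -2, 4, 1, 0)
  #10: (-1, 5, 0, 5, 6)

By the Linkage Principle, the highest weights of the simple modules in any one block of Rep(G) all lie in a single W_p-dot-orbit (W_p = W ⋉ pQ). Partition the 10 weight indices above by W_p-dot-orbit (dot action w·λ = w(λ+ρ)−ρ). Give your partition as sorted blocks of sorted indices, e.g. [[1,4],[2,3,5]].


Type A_5, rank 5, |W|=720; reorder rows/cols to standard.

Folding the 10 weights λ_j+ρ into Ā_13 (reps in the given 5-coord order):

  λ_1+ρ ↦ (2, 0, 1, 0, 2)
  λ_2+ρ ↦ (0, 0, 6, 6, 0)
  λ_3+ρ ↦ (2, 0, 1, 0, 2)
  λ_4+ρ ↦ (0, 0, 6, 6, 0)
  λ_5+ρ ↦ (2, 0, 1, 0, 2)
  λ_6+ρ ↦ (4, 0, 3, 2, 1)
  λ_7+ρ ↦ (4, 0, 3, 2, 1)
  λ_8+ρ ↦ (1, 6, 0, 2, 2)
  λ_9+ρ ↦ (4, 1, 4, 1, 1)
  λ_10+ρ ↦ (0, 0, 6, 6, 0)

Linkage partition of the 10 weights (5 classes, p=13):

[[1, 3, 5], [2, 4, 10], [6, 7], [8], [9]]


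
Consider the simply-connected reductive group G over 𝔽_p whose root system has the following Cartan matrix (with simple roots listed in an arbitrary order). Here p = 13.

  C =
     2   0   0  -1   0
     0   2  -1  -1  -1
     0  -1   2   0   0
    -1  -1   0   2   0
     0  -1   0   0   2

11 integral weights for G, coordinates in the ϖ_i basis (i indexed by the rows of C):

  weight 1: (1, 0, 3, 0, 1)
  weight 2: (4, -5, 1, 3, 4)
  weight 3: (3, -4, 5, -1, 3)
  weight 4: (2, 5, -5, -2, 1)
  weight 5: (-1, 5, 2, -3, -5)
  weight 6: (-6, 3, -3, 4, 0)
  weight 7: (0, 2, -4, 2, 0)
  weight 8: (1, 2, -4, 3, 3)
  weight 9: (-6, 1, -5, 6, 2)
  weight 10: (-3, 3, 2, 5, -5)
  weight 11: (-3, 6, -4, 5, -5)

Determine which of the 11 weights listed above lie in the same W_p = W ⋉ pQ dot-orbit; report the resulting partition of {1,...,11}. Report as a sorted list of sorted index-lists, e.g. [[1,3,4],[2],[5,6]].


Cartan matrix: type D_5 (|W|=1920); un-permuting the 5 rows.

Ā_13 reps of the 11 weights (D_5, coords as presented):

  λ_1+ρ ↦ (2, 1, 4, 1, 2);  λ_2+ρ ↦ (5, 2, 2, 0, 1);  λ_3+ρ ↦ (1, 0, 3, 3, 1);  λ_4+ρ ↦ (2, 1, 4, 1, 2);  λ_5+ρ ↦ (2, 0, 3, 0, 4);  λ_6+ρ ↦ (5, 2, 2, 0, 1);  λ_7+ρ ↦ (1, 0, 3, 3, 1);  λ_8+ρ ↦ (2, 0, 3, 0, 4);  λ_9+ρ ↦ (5, 2, 2, 0, 1);  λ_10+ρ ↦ (2, 0, 3, 0, 4);  λ_11+ρ ↦ (2, 0, 3, 0, 4)

Grouping the 11 weights by Ā_13-representative: 4 linkage classes.

[[1, 4], [2, 6, 9], [3, 7], [5, 8, 10, 11]]


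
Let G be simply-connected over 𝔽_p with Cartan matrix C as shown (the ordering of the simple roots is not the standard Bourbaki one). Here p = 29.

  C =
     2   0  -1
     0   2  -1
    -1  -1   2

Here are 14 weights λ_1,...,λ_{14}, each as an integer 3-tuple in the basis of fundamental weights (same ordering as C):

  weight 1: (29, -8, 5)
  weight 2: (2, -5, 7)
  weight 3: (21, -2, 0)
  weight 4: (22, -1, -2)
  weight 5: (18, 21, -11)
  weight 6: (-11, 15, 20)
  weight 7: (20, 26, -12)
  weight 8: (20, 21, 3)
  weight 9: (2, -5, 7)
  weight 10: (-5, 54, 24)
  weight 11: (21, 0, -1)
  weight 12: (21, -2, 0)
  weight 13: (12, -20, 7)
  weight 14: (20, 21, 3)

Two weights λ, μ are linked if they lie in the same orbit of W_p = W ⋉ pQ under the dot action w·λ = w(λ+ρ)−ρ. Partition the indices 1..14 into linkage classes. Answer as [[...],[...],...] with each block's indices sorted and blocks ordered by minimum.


Type A_3, rank 3, |W|=24; reorder rows/cols to standard.

Each λ_j+ρ reduced to Ā_29; 3-tuples below use C's row order:

    [1] (22, 1, 0)
    [2] (3, 4, 4)
    [3] (22, 1, 0)
    [4] (22, 1, 0)
    [5] (7, 10, 10)
    [6] (2, 8, 11)
    [7] (2, 8, 11)
    [8] (3, 4, 4)
    [9] (3, 4, 4)
    [10] (3, 4, 4)
    [11] (22, 1, 0)
    [12] (22, 1, 0)
    [13] (2, 8, 11)
    [14] (3, 4, 4)

4 distinct reps among the 14 weights ⇒ 4 W_29-linkage classes:

[[1, 3, 4, 11, 12], [2, 8, 9, 10, 14], [5], [6, 7, 13]]


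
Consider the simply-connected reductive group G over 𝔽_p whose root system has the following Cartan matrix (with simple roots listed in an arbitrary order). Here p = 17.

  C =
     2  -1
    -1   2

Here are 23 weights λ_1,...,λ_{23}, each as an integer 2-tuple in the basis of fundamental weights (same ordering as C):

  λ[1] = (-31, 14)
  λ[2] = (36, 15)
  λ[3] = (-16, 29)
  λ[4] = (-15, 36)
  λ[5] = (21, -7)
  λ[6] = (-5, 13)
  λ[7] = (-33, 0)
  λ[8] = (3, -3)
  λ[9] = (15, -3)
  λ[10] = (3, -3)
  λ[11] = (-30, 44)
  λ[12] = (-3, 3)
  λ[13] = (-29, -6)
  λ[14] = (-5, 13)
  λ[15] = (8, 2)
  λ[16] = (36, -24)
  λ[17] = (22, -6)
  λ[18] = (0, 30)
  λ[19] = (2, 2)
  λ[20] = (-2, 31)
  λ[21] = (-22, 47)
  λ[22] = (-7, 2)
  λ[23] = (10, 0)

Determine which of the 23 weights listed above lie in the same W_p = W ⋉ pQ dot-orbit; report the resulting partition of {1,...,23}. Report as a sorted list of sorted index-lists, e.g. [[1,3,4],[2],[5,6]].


Dynkin diagram of C (from the 2 off-diagonal −1 entries): A_2.

Ā_17 reps of the 23 weights (A_2, coords as presented):

    λ_1 → (2, 2)
    λ_2 → (14, 2)
    λ_3 → (2, 2)
    λ_4 → (3, 3)
    λ_5 → (11, 1)
    λ_6 → (4, 10)
    λ_7 → (14, 2)
    λ_8 → (2, 2)
    λ_9 → (14, 2)
    λ_10 → (2, 2)
    λ_11 → (11, 1)
    λ_12 → (2, 2)
    λ_13 → (11, 1)
    λ_14 → (4, 10)
    λ_15 → (9, 3)
    λ_16 → (3, 3)
    λ_17 → (11, 1)
    λ_18 → (14, 2)
    λ_19 → (3, 3)
    λ_20 → (14, 2)
    λ_21 → (4, 10)
    λ_22 → (3, 3)
    λ_23 → (11, 1)

The 23 indices split into 6 linkage classes (same alcove rep ⇔ same W_17-dot-orbit):

[[1, 3, 8, 10, 12], [2, 7, 9, 18, 20], [4, 16, 19, 22], [5, 11, 13, 17, 23], [6, 14, 21], [15]]


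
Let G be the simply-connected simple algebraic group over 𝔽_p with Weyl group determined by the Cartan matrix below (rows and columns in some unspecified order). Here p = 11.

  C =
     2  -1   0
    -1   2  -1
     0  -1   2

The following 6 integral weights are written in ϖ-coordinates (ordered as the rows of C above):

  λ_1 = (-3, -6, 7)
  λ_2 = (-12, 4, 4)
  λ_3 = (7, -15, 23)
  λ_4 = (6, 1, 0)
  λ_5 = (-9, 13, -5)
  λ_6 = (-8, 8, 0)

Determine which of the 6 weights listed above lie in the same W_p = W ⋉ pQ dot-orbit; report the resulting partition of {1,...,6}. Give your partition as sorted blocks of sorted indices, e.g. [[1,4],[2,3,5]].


Type A_3, rank 3, |W|=24; reorder rows/cols to standard.

Alcove-folded reps (p=11, 6 weights, presented ϖ-order):

  1: (5, 2, 1);  2: (5, 5, 1);  3: (5, 2, 1);  4: (7, 2, 1);  5: (5, 2, 1);  6: (7, 2, 1)

Linkage partition of the 6 weights (3 classes, p=11):

[[1, 3, 5], [2], [4, 6]]


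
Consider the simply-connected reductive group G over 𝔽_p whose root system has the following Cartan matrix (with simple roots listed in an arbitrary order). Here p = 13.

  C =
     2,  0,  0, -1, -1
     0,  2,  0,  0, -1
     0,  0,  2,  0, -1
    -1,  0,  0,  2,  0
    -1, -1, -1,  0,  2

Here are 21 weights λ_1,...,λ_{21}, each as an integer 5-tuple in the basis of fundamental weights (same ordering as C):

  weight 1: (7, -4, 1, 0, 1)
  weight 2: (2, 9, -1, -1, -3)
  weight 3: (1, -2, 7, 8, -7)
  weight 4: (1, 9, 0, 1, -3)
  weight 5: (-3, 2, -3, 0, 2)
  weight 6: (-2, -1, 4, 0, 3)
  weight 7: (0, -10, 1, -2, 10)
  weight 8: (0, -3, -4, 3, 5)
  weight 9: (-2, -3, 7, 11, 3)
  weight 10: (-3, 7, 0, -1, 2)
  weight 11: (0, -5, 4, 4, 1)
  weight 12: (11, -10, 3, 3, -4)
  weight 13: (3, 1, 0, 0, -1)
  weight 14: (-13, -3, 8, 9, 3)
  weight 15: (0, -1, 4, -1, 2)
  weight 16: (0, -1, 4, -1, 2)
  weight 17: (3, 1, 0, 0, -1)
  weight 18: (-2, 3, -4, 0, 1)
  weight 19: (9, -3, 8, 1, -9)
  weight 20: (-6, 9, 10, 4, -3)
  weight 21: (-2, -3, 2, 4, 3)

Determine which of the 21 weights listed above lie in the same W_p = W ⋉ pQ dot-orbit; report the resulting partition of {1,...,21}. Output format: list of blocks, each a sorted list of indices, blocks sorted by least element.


Dynkin diagram of C (from the 8 off-diagonal −1 entries): D_5.

W_13-reps of the 21 weights in Ā_13 (same 5-coord order as C):

  λ_1+ρ ↦ (0, 2, 1, 1, 1) · λ_2+ρ ↦ (1, 8, 2, 0, 0) · λ_3+ρ ↦ (1, 2, 3, 4, 1) · λ_4+ρ ↦ (0, 8, 1, 2, 1) · λ_5+ρ ↦ (0, 2, 1, 1, 1) · λ_6+ρ ↦ (1, 0, 5, 0, 3) · λ_7+ρ ↦ (0, 8, 1, 2, 1) · λ_8+ρ ↦ (1, 2, 3, 4, 1) · λ_9+ρ ↦ (1, 8, 2, 0, 0) · λ_10+ρ ↦ (0, 8, 1, 2, 1) · λ_11+ρ ↦ (1, 2, 3, 4, 1) · λ_12+ρ ↦ (1, 0, 5, 0, 3) · λ_13+ρ ↦ (4, 2, 1, 1, 0) · λ_14+ρ ↦ (0, 8, 1, 2, 1) · λ_15+ρ ↦ (1, 0, 5, 0, 3) · λ_16+ρ ↦ (1, 0, 5, 0, 3) · λ_17+ρ ↦ (4, 2, 1, 1, 0) · λ_18+ρ ↦ (0, 2, 1, 1, 1) · λ_19+ρ ↦ (0, 8, 1, 2, 1) · λ_20+ρ ↦ (1, 2, 3, 4, 1) · λ_21+ρ ↦ (1, 2, 3, 4, 1)

Linkage partition of the 21 weights (6 classes, p=13):

[[1, 5, 18], [2, 9], [3, 8, 11, 20, 21], [4, 7, 10, 14, 19], [6, 12, 15, 16], [13, 17]]


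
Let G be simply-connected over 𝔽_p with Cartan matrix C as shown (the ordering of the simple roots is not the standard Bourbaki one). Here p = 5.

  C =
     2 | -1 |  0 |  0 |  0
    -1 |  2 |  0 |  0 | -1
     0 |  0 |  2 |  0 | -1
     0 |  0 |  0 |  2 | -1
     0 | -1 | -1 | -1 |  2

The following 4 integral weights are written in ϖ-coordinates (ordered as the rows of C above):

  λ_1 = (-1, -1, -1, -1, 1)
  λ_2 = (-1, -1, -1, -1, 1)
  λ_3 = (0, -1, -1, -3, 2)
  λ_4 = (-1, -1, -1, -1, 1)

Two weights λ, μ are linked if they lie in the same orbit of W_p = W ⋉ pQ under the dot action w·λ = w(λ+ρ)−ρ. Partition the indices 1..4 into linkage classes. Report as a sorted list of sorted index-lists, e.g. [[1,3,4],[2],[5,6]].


C ↔ D_5 under row/col permutation; |W(D_5)| = 1920.

Ā_5 reps of the 4 weights (D_5, coords as presented):

  λ_1 → (0, 0, 0, 0, 2) · λ_2 → (0, 0, 0, 0, 2) · λ_3 → (1, 0, 0, 2, 1) · λ_4 → (0, 0, 0, 0, 2)

Linkage partition of the 4 weights (2 classes, p=5):

[[1, 2, 4], [3]]


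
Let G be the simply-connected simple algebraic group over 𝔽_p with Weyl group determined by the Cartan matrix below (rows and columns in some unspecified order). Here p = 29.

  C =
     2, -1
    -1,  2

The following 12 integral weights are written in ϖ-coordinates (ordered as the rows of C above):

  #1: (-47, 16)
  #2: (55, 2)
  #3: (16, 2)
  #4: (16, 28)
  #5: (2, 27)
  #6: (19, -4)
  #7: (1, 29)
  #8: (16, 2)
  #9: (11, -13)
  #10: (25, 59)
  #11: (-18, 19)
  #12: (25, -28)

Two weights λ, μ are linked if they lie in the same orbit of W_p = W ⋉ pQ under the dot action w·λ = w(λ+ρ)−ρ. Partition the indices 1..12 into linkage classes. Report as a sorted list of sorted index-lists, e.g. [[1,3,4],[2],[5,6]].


Root system A_2: the 2×2 matrix C matches after relabeling.

Folding the 12 weights λ_j+ρ into Ā_29 (reps in the given 2-coord order):

  λ_1+ρ ↦ (0, 12);  λ_2+ρ ↦ (1, 26);  λ_3+ρ ↦ (17, 3);  λ_4+ρ ↦ (0, 12);  λ_5+ρ ↦ (1, 26);  λ_6+ρ ↦ (17, 3);  λ_7+ρ ↦ (1, 26);  λ_8+ρ ↦ (17, 3);  λ_9+ρ ↦ (0, 12);  λ_10+ρ ↦ (1, 26);  λ_11+ρ ↦ (17, 3);  λ_12+ρ ↦ (1, 26)

These 12 weights hit 3 W_29-dot-orbits; sizes (3, 5, 4):

[[1, 4, 9], [2, 5, 7, 10, 12], [3, 6, 8, 11]]


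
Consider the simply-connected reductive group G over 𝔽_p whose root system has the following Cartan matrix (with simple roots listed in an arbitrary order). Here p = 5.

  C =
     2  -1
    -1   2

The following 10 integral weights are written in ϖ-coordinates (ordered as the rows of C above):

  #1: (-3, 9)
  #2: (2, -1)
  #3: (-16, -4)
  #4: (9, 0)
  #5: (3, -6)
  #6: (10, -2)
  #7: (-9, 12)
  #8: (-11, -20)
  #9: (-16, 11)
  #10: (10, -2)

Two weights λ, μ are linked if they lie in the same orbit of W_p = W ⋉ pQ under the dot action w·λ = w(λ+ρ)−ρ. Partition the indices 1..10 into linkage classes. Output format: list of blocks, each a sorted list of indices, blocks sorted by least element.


A_2 Cartan matrix, 2 simple roots permuted; ρ=(1,1).

W_5-reps of the 10 weights in Ā_5 (same 2-coord order as C):

    λ_1+ρ ↦ (3, 0)
    λ_2+ρ ↦ (3, 0)
    λ_3+ρ ↦ (3, 0)
    λ_4+ρ ↦ (1, 4)
    λ_5+ρ ↦ (1, 4)
    λ_6+ρ ↦ (1, 4)
    λ_7+ρ ↦ (3, 0)
    λ_8+ρ ↦ (1, 4)
    λ_9+ρ ↦ (3, 0)
    λ_10+ρ ↦ (1, 4)

These 10 weights hit 2 W_5-dot-orbits; sizes (5, 5):

[[1, 2, 3, 7, 9], [4, 5, 6, 8, 10]]


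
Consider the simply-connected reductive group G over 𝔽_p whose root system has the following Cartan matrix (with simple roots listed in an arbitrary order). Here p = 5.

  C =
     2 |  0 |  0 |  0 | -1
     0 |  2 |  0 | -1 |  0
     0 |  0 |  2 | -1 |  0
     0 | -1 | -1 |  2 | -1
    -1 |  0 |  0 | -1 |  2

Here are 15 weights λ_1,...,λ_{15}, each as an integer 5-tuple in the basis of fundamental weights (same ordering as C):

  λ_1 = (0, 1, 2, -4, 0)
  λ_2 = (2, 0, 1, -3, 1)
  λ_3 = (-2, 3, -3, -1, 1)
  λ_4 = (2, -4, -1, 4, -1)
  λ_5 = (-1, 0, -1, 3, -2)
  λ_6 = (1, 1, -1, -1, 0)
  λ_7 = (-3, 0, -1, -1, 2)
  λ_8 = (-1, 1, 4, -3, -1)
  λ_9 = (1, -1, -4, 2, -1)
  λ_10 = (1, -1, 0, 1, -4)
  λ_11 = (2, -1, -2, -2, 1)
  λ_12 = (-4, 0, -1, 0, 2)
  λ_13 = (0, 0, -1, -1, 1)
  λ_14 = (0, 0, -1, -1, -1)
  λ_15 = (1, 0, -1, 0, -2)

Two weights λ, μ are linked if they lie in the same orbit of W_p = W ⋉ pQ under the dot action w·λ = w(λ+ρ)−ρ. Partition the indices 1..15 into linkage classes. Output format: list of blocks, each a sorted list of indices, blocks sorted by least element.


Cartan matrix: type D_5 (|W|=1920); un-permuting the 5 rows.

Each λ_j+ρ reduced to Ā_5; 5-tuples below use C's row order:

  λ_1 → (1, 1, 0, 0, 1) · λ_2 → (2, 1, 0, 0, 1) · λ_3 → (0, 2, 0, 1, 0) · λ_4 → (2, 0, 3, 0, 0) · λ_5 → (2, 1, 0, 0, 1) · λ_6 → (2, 2, 0, 0, 0) · λ_7 → (2, 1, 0, 0, 1) · λ_8 → (2, 0, 3, 0, 0) · λ_9 → (2, 0, 3, 0, 0) · λ_10 → (1, 1, 0, 0, 1) · λ_11 → (2, 1, 0, 0, 1) · λ_12 → (2, 1, 0, 0, 1) · λ_13 → (1, 1, 0, 0, 1) · λ_14 → (1, 1, 0, 0, 0) · λ_15 → (1, 1, 0, 0, 1)

Grouping the 15 weights by Ā_5-representative: 6 linkage classes.

[[1, 10, 13, 15], [2, 5, 7, 11, 12], [3], [4, 8, 9], [6], [14]]


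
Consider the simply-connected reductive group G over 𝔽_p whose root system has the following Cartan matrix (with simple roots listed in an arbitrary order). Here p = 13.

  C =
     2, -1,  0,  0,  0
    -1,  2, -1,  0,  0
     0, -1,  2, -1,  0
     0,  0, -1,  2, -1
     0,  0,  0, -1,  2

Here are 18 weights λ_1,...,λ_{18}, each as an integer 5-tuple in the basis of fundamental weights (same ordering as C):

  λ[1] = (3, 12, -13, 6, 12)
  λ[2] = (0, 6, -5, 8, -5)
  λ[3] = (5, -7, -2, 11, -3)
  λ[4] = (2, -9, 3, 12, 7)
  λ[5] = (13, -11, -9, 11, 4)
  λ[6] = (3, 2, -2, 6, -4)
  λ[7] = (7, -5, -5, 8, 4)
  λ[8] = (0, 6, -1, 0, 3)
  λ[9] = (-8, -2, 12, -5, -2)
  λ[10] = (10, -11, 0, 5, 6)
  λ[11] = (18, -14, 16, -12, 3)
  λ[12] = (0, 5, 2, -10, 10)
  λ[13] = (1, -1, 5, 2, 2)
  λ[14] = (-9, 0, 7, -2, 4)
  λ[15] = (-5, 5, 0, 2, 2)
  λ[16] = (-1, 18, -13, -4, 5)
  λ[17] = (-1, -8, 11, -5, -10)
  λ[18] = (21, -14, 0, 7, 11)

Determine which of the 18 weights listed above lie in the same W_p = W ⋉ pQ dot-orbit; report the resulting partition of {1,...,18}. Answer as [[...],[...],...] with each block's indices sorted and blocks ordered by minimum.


Cartan matrix: type A_5 (|W|=720); un-permuting the 5 rows.

W_13-reps of the 18 weights in Ā_13 (same 5-coord order as C):

  1: (1, 7, 0, 1, 4) · 2: (1, 3, 4, 1, 4) · 3: (1, 0, 6, 3, 2) · 4: (1, 3, 4, 1, 4) · 5: (1, 3, 4, 1, 4) · 6: (4, 2, 1, 3, 3) · 7: (1, 3, 4, 1, 4) · 8: (1, 7, 0, 1, 4) · 9: (1, 7, 0, 1, 4) · 10: (1, 0, 6, 3, 2) · 11: (4, 2, 1, 3, 3) · 12: (1, 0, 6, 3, 2) · 13: (1, 0, 6, 3, 2) · 14: (1, 7, 0, 1, 4) · 15: (4, 2, 1, 3, 3) · 16: (4, 2, 1, 3, 3) · 17: (1, 7, 0, 1, 4) · 18: (1, 3, 4, 1, 4)

4 distinct reps among the 18 weights ⇒ 4 W_13-linkage classes:

[[1, 8, 9, 14, 17], [2, 4, 5, 7, 18], [3, 10, 12, 13], [6, 11, 15, 16]]


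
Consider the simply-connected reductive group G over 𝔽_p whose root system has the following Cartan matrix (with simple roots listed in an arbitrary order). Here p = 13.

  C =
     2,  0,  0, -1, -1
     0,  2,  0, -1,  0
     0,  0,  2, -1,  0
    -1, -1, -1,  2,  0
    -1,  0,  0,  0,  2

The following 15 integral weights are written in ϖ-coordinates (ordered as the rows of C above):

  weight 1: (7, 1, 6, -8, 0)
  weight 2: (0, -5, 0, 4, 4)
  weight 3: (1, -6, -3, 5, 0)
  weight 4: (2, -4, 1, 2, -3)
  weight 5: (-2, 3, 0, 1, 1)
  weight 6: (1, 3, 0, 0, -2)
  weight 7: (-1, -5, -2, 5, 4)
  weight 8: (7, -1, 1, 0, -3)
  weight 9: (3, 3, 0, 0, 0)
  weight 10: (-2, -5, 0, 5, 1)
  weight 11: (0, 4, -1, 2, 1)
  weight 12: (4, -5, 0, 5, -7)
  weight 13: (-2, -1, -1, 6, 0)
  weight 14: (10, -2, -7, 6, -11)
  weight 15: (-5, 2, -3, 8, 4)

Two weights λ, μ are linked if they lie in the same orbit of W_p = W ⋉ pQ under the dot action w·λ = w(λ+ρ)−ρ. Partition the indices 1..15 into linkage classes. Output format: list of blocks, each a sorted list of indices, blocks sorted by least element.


C ↔ D_5 under row/col permutation; |W(D_5)| = 1920.

Alcove-folded reps (p=13, 15 weights, presented ϖ-order):

  1: (1, 5, 0, 2, 1)
  2: (0, 4, 1, 1, 5)
  3: (1, 4, 1, 1, 1)
  4: (1, 3, 2, 0, 2)
  5: (1, 4, 1, 1, 1)
  6: (1, 4, 1, 1, 1)
  7: (0, 4, 1, 1, 5)
  8: (1, 0, 2, 1, 2)
  9: (1, 4, 1, 1, 1)
  10: (1, 4, 1, 1, 1)
  11: (1, 5, 0, 2, 1)
  12: (0, 4, 1, 1, 5)
  13: (0, 0, 0, 6, 0)
  14: (0, 4, 1, 1, 5)
  15: (1, 3, 2, 0, 2)

Partition of {1..15} into 6 W_13-dot-orbits:

[[1, 11], [2, 7, 12, 14], [3, 5, 6, 9, 10], [4, 15], [8], [13]]


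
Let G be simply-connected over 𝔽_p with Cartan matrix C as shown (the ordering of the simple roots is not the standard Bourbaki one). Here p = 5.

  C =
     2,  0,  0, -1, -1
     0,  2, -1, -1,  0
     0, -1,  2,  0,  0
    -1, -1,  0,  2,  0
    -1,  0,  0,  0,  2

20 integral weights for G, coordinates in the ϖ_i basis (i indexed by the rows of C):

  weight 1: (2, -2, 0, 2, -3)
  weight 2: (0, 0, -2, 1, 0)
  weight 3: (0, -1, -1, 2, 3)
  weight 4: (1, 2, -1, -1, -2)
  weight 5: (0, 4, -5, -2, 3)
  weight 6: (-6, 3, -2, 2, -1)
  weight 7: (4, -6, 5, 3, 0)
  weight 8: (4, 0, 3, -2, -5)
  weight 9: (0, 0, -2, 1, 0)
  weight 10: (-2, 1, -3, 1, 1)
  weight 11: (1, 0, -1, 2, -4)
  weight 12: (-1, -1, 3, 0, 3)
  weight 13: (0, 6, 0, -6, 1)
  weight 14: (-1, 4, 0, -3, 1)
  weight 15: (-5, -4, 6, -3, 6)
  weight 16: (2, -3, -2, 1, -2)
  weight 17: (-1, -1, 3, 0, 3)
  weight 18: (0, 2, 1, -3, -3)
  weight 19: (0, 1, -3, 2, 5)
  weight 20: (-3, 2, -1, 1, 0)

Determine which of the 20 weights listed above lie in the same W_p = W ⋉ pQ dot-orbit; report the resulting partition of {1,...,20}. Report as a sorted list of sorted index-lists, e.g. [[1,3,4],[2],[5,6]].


Dynkin diagram of C (from the 8 off-diagonal −1 entries): A_5.

Ā_5 reps of the 20 weights (A_5, coords as presented):

  [1] (1, 0, 1, 2, 1);  [2] (1, 0, 1, 2, 1);  [3] (1, 3, 0, 0, 1);  [4] (1, 3, 0, 0, 1);  [5] (0, 0, 0, 1, 0);  [6] (2, 0, 1, 0, 1);  [7] (0, 0, 0, 1, 0);  [8] (0, 0, 0, 1, 0);  [9] (1, 0, 1, 2, 1);  [10] (1, 0, 2, 1, 1);  [11] (1, 0, 1, 2, 1);  [12] (0, 0, 0, 1, 0);  [13] (1, 0, 2, 1, 1);  [14] (1, 3, 0, 0, 1);  [15] (1, 0, 2, 1, 1);  [16] (1, 0, 2, 1, 1);  [17] (0, 0, 0, 1, 0);  [18] (1, 0, 2, 1, 1);  [19] (1, 3, 0, 0, 1);  [20] (1, 3, 0, 0, 1)

The 20 indices split into 5 linkage classes (same alcove rep ⇔ same W_5-dot-orbit):

[[1, 2, 9, 11], [3, 4, 14, 19, 20], [5, 7, 8, 12, 17], [6], [10, 13, 15, 16, 18]]


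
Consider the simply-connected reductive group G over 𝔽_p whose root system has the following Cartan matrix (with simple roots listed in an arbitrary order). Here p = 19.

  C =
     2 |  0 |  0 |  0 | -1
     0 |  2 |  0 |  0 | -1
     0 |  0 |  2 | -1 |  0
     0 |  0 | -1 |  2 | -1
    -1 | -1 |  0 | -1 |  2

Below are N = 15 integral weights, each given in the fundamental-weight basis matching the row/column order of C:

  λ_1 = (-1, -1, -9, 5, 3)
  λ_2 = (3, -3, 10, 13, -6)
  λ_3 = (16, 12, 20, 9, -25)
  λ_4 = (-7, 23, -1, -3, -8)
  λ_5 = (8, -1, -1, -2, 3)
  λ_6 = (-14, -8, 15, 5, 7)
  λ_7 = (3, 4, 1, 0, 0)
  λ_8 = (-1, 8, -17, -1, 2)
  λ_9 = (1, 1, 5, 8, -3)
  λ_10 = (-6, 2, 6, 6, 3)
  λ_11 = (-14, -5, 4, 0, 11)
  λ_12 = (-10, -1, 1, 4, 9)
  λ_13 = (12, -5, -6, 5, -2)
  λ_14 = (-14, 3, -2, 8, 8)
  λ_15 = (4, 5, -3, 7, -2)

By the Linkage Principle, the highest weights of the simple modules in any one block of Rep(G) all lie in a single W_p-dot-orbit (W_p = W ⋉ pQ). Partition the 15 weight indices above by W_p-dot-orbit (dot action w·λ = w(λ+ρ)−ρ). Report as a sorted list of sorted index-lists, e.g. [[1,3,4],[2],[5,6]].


Root system D_5: the 5×5 matrix C matches after relabeling.

Alcove-folded reps (p=19, 15 weights, presented ϖ-order):

  λ_1+ρ ↦ (0, 0, 6, 2, 2);  λ_2+ρ ↦ (3, 1, 5, 1, 1);  λ_3+ρ ↦ (3, 1, 5, 1, 1);  λ_4+ρ ↦ (0, 0, 6, 2, 2);  λ_5+ρ ↦ (9, 0, 1, 0, 3);  λ_6+ρ ↦ (3, 1, 5, 1, 1);  λ_7+ρ ↦ (4, 5, 2, 1, 1);  λ_8+ρ ↦ (9, 0, 1, 0, 3);  λ_9+ρ ↦ (0, 0, 6, 2, 2);  λ_10+ρ ↦ (3, 1, 5, 1, 1);  λ_11+ρ ↦ (8, 1, 1, 4, 0);  λ_12+ρ ↦ (9, 0, 2, 1, 1);  λ_13+ρ ↦ (8, 1, 1, 4, 0);  λ_14+ρ ↦ (9, 0, 2, 1, 1);  λ_15+ρ ↦ (4, 5, 2, 1, 1)

These 15 weights hit 6 W_19-dot-orbits; sizes (3, 4, 2, 2, 2, 2):

[[1, 4, 9], [2, 3, 6, 10], [5, 8], [7, 15], [11, 13], [12, 14]]


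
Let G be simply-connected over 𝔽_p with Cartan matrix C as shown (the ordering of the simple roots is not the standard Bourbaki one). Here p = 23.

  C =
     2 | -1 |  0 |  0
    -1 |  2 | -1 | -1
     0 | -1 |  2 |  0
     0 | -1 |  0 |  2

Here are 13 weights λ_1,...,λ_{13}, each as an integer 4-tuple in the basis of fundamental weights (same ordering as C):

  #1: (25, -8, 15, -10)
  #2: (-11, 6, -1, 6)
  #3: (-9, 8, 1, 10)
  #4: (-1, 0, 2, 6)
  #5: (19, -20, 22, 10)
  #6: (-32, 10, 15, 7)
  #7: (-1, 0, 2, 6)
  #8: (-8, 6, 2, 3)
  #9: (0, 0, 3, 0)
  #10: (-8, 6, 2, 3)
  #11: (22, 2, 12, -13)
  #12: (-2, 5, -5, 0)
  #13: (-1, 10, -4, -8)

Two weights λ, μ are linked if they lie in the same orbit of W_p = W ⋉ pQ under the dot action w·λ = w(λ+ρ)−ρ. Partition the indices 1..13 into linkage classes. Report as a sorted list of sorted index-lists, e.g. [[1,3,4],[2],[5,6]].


Dynkin diagram of C (from the 6 off-diagonal −1 entries): D_4.

Each λ_j+ρ reduced to Ā_23; 4-tuples below use C's row order:

    λ_1 → (7, 0, 3, 4)
    λ_2 → (7, 0, 3, 4)
    λ_3 → (8, 1, 2, 11)
    λ_4 → (0, 1, 3, 7)
    λ_5 → (0, 1, 3, 7)
    λ_6 → (3, 4, 4, 4)
    λ_7 → (0, 1, 3, 7)
    λ_8 → (7, 0, 3, 4)
    λ_9 → (1, 1, 4, 1)
    λ_10 → (7, 0, 3, 4)
    λ_11 → (7, 0, 3, 4)
    λ_12 → (1, 1, 4, 1)
    λ_13 → (0, 1, 3, 7)

Partition of {1..13} into 5 W_23-dot-orbits:

[[1, 2, 8, 10, 11], [3], [4, 5, 7, 13], [6], [9, 12]]


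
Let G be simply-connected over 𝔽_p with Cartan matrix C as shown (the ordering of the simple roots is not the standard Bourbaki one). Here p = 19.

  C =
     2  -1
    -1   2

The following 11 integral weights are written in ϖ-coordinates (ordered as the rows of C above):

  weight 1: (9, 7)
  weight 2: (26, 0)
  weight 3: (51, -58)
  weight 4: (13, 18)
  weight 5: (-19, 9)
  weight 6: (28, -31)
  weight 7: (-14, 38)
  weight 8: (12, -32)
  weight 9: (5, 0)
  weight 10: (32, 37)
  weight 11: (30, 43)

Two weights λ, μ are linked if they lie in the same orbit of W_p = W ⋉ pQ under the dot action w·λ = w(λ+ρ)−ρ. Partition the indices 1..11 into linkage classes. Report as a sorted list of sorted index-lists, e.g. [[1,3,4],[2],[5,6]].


Dynkin diagram of C (from the 2 off-diagonal −1 entries): A_2.

λ_j+ρ reflected into Ā_19 (⟨·,θ^∨⟩≤19); 2-tuples as given:

    λ_1+ρ ↦ (10, 8)
    λ_2+ρ ↦ (10, 8)
    λ_3+ρ ↦ (0, 5)
    λ_4+ρ ↦ (0, 5)
    λ_5+ρ ↦ (10, 8)
    λ_6+ρ ↦ (10, 8)
    λ_7+ρ ↦ (6, 1)
    λ_8+ρ ↦ (6, 1)
    λ_9+ρ ↦ (6, 1)
    λ_10+ρ ↦ (0, 5)
    λ_11+ρ ↦ (6, 1)

Partition of {1..11} into 3 W_19-dot-orbits:

[[1, 2, 5, 6], [3, 4, 10], [7, 8, 9, 11]]


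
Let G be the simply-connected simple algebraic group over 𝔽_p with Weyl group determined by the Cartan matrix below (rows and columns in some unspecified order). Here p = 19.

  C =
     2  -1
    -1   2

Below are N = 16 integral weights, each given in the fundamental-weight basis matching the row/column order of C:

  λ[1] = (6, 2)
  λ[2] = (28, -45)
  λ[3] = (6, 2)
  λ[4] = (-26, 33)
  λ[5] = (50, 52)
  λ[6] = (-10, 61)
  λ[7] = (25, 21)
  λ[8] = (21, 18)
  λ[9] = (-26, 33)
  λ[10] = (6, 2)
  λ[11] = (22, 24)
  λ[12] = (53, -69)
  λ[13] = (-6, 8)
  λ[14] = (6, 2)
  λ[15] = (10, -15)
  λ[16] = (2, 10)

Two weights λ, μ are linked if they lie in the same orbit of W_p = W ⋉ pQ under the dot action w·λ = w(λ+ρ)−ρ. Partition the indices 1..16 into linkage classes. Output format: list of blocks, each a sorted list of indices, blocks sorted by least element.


C ↔ A_2 under row/col permutation; |W(A_2)| = 6.

λ_j+ρ reflected into Ā_19 (⟨·,θ^∨⟩≤19); 2-tuples as given:

  1: (7, 3) · 2: (4, 6) · 3: (7, 3) · 4: (4, 6) · 5: (4, 6) · 6: (5, 4) · 7: (7, 3) · 8: (3, 0) · 9: (4, 6) · 10: (7, 3) · 11: (4, 6) · 12: (11, 3) · 13: (5, 4) · 14: (7, 3) · 15: (3, 11) · 16: (3, 11)

6 distinct reps among the 16 weights ⇒ 6 W_19-linkage classes:

[[1, 3, 7, 10, 14], [2, 4, 5, 9, 11], [6, 13], [8], [12], [15, 16]]


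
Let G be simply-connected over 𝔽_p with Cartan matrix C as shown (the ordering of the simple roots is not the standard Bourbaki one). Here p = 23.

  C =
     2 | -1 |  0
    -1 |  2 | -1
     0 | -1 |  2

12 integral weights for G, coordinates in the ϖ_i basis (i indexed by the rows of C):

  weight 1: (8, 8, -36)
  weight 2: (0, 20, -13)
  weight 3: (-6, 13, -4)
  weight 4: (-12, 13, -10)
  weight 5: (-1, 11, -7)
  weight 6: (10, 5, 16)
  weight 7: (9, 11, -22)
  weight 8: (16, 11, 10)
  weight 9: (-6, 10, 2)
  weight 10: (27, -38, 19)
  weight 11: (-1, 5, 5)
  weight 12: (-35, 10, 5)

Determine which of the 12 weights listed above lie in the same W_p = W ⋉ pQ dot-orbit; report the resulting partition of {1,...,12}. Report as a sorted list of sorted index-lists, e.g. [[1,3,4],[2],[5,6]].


Cartan matrix: type A_3 (|W|=24); un-permuting the 3 rows.

Alcove-folded reps (p=23, 12 weights, presented ϖ-order):

  [1] (5, 6, 3);  [2] (1, 9, 12);  [3] (5, 6, 3);  [4] (5, 6, 3);  [5] (0, 6, 6);  [6] (0, 6, 6);  [7] (1, 9, 12);  [8] (0, 6, 6);  [9] (5, 6, 3);  [10] (5, 6, 3);  [11] (0, 6, 6);  [12] (0, 6, 6)

The 12 indices split into 3 linkage classes (same alcove rep ⇔ same W_23-dot-orbit):

[[1, 3, 4, 9, 10], [2, 7], [5, 6, 8, 11, 12]]


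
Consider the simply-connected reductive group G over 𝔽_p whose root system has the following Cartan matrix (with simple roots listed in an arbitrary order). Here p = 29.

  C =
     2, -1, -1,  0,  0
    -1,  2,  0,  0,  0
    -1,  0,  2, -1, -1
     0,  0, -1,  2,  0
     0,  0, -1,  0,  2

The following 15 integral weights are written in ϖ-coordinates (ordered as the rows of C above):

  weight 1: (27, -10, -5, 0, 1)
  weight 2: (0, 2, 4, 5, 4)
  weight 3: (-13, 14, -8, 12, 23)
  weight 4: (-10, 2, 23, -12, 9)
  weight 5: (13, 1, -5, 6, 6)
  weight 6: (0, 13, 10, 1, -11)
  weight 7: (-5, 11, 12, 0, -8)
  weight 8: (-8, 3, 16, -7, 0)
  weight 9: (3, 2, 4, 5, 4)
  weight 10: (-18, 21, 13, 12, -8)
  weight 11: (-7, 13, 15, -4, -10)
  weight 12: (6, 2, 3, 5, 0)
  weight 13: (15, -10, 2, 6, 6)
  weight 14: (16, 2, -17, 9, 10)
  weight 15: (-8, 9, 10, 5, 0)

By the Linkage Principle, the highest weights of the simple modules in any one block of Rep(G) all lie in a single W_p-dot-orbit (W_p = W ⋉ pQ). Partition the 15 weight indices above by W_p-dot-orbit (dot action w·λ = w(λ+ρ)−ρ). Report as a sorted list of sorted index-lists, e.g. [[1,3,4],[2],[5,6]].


Cartan matrix: type D_5 (|W|=1920); un-permuting the 5 rows.

λ_j+ρ reflected into Ā_29 (⟨·,θ^∨⟩≤29); 5-tuples as given:

  λ_1+ρ ↦ (1, 9, 1, 2, 1)
  λ_2+ρ ↦ (1, 3, 5, 6, 5)
  λ_3+ρ ↦ (1, 3, 5, 6, 5)
  λ_4+ρ ↦ (1, 3, 5, 6, 5)
  λ_5+ρ ↦ (3, 2, 4, 3, 3)
  λ_6+ρ ↦ (0, 14, 1, 2, 10)
  λ_7+ρ ↦ (4, 8, 2, 1, 7)
  λ_8+ρ ↦ (4, 3, 4, 6, 1)
  λ_9+ρ ↦ (1, 3, 5, 6, 5)
  λ_10+ρ ↦ (3, 2, 4, 3, 3)
  λ_11+ρ ↦ (4, 8, 2, 1, 7)
  λ_12+ρ ↦ (4, 3, 4, 6, 1)
  λ_13+ρ ↦ (3, 2, 4, 3, 3)
  λ_14+ρ ↦ (1, 3, 5, 6, 5)
  λ_15+ρ ↦ (4, 3, 4, 6, 1)

Linkage partition of the 15 weights (6 classes, p=29):

[[1], [2, 3, 4, 9, 14], [5, 10, 13], [6], [7, 11], [8, 12, 15]]


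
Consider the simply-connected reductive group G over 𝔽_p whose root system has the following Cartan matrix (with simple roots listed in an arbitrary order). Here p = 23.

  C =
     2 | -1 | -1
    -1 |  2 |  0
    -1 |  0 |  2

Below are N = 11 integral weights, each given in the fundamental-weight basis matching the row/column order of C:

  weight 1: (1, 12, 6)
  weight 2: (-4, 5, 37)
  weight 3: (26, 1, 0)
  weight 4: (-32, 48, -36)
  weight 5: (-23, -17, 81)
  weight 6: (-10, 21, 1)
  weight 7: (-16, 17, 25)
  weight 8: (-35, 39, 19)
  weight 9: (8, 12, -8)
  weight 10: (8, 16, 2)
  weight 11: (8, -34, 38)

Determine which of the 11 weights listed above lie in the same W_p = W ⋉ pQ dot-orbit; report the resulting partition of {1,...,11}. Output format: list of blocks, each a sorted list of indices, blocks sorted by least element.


Root system A_3: the 3×3 matrix C matches after relabeling.

W_23-reps of the 11 weights in Ā_23 (same 3-coord order as C):

  [1] (2, 13, 7) · [2] (12, 3, 5) · [3] (16, 1, 2) · [4] (12, 3, 5) · [5] (2, 13, 7) · [6] (2, 13, 7) · [7] (12, 3, 5) · [8] (6, 11, 3) · [9] (2, 13, 7) · [10] (6, 11, 3) · [11] (2, 13, 7)

Linkage partition of the 11 weights (4 classes, p=23):

[[1, 5, 6, 9, 11], [2, 4, 7], [3], [8, 10]]


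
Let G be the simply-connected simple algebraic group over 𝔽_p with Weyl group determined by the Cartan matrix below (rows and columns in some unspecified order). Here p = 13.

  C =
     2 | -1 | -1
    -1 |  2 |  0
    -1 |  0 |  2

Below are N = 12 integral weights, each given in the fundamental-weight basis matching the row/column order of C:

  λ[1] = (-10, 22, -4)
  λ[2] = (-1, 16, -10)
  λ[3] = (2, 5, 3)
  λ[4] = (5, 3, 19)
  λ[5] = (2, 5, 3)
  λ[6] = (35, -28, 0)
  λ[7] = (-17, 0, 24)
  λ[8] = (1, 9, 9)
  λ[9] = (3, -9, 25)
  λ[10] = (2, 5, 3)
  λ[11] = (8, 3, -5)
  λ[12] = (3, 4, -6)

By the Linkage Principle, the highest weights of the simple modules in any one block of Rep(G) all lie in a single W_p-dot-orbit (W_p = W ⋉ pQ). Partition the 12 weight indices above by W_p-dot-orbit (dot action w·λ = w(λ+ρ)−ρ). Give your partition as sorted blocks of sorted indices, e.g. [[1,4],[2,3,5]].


Cartan matrix: type A_3 (|W|=24); un-permuting the 3 rows.

Folding the 12 weights λ_j+ρ into Ā_13 (reps in the given 3-coord order):

  λ_1+ρ ↦ (2, 1, 1) · λ_2+ρ ↦ (5, 4, 4) · λ_3+ρ ↦ (3, 6, 4) · λ_4+ρ ↦ (3, 6, 4) · λ_5+ρ ↦ (3, 6, 4) · λ_6+ρ ↦ (2, 1, 1) · λ_7+ρ ↦ (2, 1, 1) · λ_8+ρ ↦ (2, 1, 1) · λ_9+ρ ↦ (5, 4, 4) · λ_10+ρ ↦ (3, 6, 4) · λ_11+ρ ↦ (5, 4, 4) · λ_12+ρ ↦ (1, 4, 4)

Partition of {1..12} into 4 W_13-dot-orbits:

[[1, 6, 7, 8], [2, 9, 11], [3, 4, 5, 10], [12]]


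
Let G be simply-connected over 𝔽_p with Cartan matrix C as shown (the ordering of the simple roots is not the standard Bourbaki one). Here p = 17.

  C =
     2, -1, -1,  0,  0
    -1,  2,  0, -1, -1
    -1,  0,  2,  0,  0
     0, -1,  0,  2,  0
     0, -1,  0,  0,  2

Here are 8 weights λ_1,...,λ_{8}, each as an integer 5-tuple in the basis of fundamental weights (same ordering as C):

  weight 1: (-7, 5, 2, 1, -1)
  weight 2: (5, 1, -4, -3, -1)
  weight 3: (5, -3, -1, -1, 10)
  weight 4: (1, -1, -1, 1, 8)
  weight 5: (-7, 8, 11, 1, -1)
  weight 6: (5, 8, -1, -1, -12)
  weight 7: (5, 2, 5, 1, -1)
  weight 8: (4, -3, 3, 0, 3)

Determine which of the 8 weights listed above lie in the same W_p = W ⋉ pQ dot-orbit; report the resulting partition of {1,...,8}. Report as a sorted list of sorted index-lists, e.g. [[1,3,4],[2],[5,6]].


Cartan matrix: type D_5 (|W|=1920); un-permuting the 5 rows.

Folding the 8 weights λ_j+ρ into Ā_17 (reps in the given 5-coord order):

    λ_1+ρ ↦ (3, 0, 3, 2, 0)
    λ_2+ρ ↦ (3, 0, 3, 2, 0)
    λ_3+ρ ↦ (2, 0, 0, 2, 9)
    λ_4+ρ ↦ (2, 0, 0, 2, 9)
    λ_5+ρ ↦ (3, 0, 3, 2, 0)
    λ_6+ρ ↦ (2, 0, 0, 2, 9)
    λ_7+ρ ↦ (3, 0, 3, 2, 0)
    λ_8+ρ ↦ (3, 1, 4, 1, 2)

Grouping the 8 weights by Ā_17-representative: 3 linkage classes.

[[1, 2, 5, 7], [3, 4, 6], [8]]


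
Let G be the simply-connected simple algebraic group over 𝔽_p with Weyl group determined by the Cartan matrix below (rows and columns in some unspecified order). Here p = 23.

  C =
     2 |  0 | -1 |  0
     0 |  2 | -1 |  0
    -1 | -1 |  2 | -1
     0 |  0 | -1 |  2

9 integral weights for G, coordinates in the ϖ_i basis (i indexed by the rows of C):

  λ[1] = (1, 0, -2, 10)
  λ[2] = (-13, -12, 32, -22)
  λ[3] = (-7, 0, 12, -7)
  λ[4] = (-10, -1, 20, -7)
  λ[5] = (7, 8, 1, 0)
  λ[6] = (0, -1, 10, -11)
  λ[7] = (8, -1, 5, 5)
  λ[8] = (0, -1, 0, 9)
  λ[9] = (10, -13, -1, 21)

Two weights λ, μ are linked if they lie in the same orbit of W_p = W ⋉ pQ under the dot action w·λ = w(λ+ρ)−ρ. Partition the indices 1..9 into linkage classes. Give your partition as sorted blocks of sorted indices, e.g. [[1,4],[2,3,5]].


C ↔ D_4 under row/col permutation; |W(D_4)| = 192.

Ā_23 reps of the 9 weights (D_4, coords as presented):

  λ_1 → (1, 0, 1, 10);  λ_2 → (1, 0, 1, 10);  λ_3 → (6, 1, 1, 6);  λ_4 → (9, 0, 2, 6);  λ_5 → (8, 9, 2, 1);  λ_6 → (1, 0, 1, 10);  λ_7 → (9, 0, 2, 6);  λ_8 → (1, 0, 1, 10);  λ_9 → (1, 0, 1, 10)

The 9 indices split into 4 linkage classes (same alcove rep ⇔ same W_23-dot-orbit):

[[1, 2, 6, 8, 9], [3], [4, 7], [5]]


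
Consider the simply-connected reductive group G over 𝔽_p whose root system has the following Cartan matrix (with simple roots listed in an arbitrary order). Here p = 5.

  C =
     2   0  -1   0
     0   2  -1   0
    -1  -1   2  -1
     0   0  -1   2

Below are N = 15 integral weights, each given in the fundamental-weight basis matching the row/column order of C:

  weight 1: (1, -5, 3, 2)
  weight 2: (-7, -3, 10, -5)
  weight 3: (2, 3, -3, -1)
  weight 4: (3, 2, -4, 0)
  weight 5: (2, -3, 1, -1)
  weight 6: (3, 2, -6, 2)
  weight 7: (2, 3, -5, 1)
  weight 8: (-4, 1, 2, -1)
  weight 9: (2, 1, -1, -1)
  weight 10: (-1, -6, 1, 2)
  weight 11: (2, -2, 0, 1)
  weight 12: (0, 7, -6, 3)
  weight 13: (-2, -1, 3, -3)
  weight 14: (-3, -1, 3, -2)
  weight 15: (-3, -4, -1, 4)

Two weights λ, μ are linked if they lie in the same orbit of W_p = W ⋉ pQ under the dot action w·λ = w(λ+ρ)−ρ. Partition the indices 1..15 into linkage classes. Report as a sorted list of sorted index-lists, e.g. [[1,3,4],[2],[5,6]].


Dynkin diagram of C (from the 6 off-diagonal −1 entries): D_4.

W_5-reps of the 15 weights in Ā_5 (same 4-coord order as C):

    1: (2, 0, 1, 1)
    2: (1, 3, 0, 1)
    3: (1, 2, 0, 2)
    4: (1, 0, 1, 2)
    5: (3, 2, 0, 0)
    6: (1, 2, 0, 2)
    7: (1, 0, 1, 2)
    8: (3, 2, 0, 0)
    9: (3, 2, 0, 0)
    10: (3, 2, 0, 0)
    11: (2, 0, 1, 1)
    12: (1, 0, 1, 2)
    13: (1, 0, 1, 2)
    14: (2, 0, 1, 1)
    15: (3, 2, 0, 0)

Linkage partition of the 15 weights (5 classes, p=5):

[[1, 11, 14], [2], [3, 6], [4, 7, 12, 13], [5, 8, 9, 10, 15]]


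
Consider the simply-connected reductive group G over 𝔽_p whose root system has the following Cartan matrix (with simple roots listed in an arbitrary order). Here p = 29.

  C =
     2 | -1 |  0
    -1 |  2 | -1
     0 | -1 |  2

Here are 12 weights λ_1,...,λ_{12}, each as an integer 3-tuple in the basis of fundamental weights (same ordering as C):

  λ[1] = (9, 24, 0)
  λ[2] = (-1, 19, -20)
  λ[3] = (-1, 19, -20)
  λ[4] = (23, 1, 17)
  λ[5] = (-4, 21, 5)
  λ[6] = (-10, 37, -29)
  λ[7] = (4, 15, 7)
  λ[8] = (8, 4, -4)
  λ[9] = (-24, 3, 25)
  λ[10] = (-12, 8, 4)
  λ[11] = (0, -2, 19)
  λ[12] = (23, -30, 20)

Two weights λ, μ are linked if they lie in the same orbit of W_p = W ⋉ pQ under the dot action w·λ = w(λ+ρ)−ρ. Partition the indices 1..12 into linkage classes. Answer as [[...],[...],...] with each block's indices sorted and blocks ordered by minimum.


Cartan matrix: type A_3 (|W|=24); un-permuting the 3 rows.

Ā_29 reps of the 12 weights (A_3, coords as presented):

    λ_1+ρ ↦ (3, 19, 6)
    λ_2+ρ ↦ (0, 1, 19)
    λ_3+ρ ↦ (0, 1, 19)
    λ_4+ρ ↦ (9, 2, 3)
    λ_5+ρ ↦ (3, 19, 6)
    λ_6+ρ ↦ (0, 1, 19)
    λ_7+ρ ↦ (5, 16, 8)
    λ_8+ρ ↦ (9, 2, 3)
    λ_9+ρ ↦ (3, 19, 6)
    λ_10+ρ ↦ (9, 2, 3)
    λ_11+ρ ↦ (0, 1, 19)
    λ_12+ρ ↦ (5, 16, 8)

4 distinct reps among the 12 weights ⇒ 4 W_29-linkage classes:

[[1, 5, 9], [2, 3, 6, 11], [4, 8, 10], [7, 12]]


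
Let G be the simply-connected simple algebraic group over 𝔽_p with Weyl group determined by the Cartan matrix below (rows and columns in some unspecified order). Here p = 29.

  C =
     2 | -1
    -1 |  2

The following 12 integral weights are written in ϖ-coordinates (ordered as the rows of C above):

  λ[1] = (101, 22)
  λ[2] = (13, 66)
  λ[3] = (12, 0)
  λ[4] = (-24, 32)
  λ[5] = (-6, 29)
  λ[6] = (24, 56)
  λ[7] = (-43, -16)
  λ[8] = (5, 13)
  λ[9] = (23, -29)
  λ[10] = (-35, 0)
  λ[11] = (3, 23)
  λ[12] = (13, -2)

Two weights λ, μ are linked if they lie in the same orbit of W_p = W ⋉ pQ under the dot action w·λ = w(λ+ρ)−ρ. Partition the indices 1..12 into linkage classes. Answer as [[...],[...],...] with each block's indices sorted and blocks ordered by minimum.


Cartan matrix: type A_2 (|W|=6); un-permuting the 2 rows.

W_29-reps of the 12 weights in Ā_29 (same 2-coord order as C):

  [1] (6, 14);  [2] (6, 14);  [3] (13, 1);  [4] (19, 6);  [5] (4, 24);  [6] (4, 24);  [7] (13, 1);  [8] (6, 14);  [9] (4, 24);  [10] (4, 24);  [11] (4, 24);  [12] (13, 1)

Partition of {1..12} into 4 W_29-dot-orbits:

[[1, 2, 8], [3, 7, 12], [4], [5, 6, 9, 10, 11]]


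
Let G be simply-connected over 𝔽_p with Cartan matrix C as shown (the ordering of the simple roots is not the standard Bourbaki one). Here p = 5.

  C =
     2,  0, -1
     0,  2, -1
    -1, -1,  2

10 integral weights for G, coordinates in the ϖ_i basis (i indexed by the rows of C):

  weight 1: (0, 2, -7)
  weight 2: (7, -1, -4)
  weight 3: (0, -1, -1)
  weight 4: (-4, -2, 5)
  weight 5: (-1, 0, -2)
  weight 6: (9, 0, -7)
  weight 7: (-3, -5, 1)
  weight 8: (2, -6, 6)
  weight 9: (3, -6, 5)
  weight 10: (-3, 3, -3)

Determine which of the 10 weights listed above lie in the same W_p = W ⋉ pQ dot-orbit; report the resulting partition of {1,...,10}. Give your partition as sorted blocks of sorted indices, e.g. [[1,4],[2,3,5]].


Root system A_3: the 3×3 matrix C matches after relabeling.

λ_j+ρ reflected into Ā_5 (⟨·,θ^∨⟩≤5); 3-tuples as given:

  1: (2, 0, 2);  2: (2, 0, 0);  3: (1, 0, 0);  4: (2, 0, 2);  5: (1, 0, 0);  6: (1, 0, 0);  7: (2, 0, 2);  8: (2, 0, 0);  9: (1, 0, 0);  10: (2, 0, 2)

The 10 indices split into 3 linkage classes (same alcove rep ⇔ same W_5-dot-orbit):

[[1, 4, 7, 10], [2, 8], [3, 5, 6, 9]]


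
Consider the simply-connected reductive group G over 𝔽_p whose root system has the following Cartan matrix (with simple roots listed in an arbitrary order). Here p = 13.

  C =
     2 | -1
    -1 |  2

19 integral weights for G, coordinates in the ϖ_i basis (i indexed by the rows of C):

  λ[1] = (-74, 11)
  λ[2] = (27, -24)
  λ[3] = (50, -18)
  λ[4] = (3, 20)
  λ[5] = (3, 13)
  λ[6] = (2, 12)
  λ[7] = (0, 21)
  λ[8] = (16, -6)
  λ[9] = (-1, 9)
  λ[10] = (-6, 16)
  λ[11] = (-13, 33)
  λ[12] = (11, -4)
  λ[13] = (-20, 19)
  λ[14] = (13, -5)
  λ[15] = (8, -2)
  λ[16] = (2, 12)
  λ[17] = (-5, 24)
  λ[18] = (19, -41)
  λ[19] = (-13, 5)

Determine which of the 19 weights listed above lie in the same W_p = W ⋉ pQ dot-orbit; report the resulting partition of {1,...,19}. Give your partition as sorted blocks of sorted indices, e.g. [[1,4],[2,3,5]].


A_2 Cartan matrix, 2 simple roots permuted; ρ=(1,1).

Each λ_j+ρ reduced to Ā_13; 2-tuples below use C's row order:

  λ_1+ρ ↦ (1, 8);  λ_2+ρ ↦ (8, 2);  λ_3+ρ ↦ (1, 8);  λ_4+ρ ↦ (8, 1);  λ_5+ρ ↦ (1, 8);  λ_6+ρ ↦ (0, 10);  λ_7+ρ ↦ (9, 3);  λ_8+ρ ↦ (8, 1);  λ_9+ρ ↦ (0, 10);  λ_10+ρ ↦ (1, 8);  λ_11+ρ ↦ (1, 8);  λ_12+ρ ↦ (9, 3);  λ_13+ρ ↦ (6, 6);  λ_14+ρ ↦ (9, 3);  λ_15+ρ ↦ (8, 1);  λ_16+ρ ↦ (0, 10);  λ_17+ρ ↦ (8, 1);  λ_18+ρ ↦ (6, 6);  λ_19+ρ ↦ (6, 6)

These 19 weights hit 6 W_13-dot-orbits; sizes (5, 1, 4, 3, 3, 3):

[[1, 3, 5, 10, 11], [2], [4, 8, 15, 17], [6, 9, 16], [7, 12, 14], [13, 18, 19]]
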